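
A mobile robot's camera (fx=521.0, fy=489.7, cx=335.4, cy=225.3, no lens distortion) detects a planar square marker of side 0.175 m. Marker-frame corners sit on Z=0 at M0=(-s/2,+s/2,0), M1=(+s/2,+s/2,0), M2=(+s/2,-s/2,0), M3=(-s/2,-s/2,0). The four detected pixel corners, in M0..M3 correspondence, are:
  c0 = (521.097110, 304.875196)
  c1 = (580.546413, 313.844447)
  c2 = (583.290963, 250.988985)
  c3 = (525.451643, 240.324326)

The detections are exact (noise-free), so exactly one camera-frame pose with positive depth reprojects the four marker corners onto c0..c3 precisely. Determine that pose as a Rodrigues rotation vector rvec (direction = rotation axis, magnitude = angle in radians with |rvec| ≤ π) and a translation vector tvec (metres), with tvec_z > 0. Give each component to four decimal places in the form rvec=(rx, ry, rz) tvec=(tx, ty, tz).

rvec=(-0.1791, -0.2523, 0.1588) tvec=(0.5579, 0.1415, 1.3354)

Intrinsics K: fx=521.0, fy=489.7, cx=335.4, cy=225.3
Marker side s = 0.175 m; corners in marker frame (Z=0):
  M0 = (-0.0875, +0.0875, 0)
  M1 = (+0.0875, +0.0875, 0)
  M2 = (+0.0875, -0.0875, 0)
  M3 = (-0.0875, -0.0875, 0)
Detected image corners:
  c0 = (521.097110, 304.875196) px
  c1 = (580.546413, 313.844447) px
  c2 = (583.290963, 250.988985) px
  c3 = (525.451643, 240.324326) px
Planar DLT: solve 8×8 A·h = b for H (H[2,2]=1):
  H  [+431.55008 -101.06137 +553.06729]
  H  [+104.61950 +323.34276 +277.17548]
  H  [+0.17463 -0.14631 +1.00000]
B = K⁻¹H; ‖b₁‖=0.748843, ‖b₂‖=0.748843; λ = 2/(‖b₁‖+‖b₂‖) = 1.335394, sign → tz>0 ⇒ λ=+1.335394
r₁ = λ·B[:,0] = (+0.95600,+0.17801,+0.23320); r₂ = λ·B[:,1] = (-0.13326,+0.97163,-0.19538)
r₃ = r₁×r₂ = (-0.26136,+0.15570,+0.95260); SVD([r₁ r₂ r₃]) → R = UVᵀ:
  R  [+0.95600 -0.13326 -0.26136]
  R  [+0.17801 +0.97163 +0.15570]
  R  [+0.23320 -0.19538 +0.95260]
t = (+0.55791, +0.14146, +1.33539) m
tr R = 2.880232; θ = arccos((tr R − 1)/2) = 0.347826 rad = 19.929°
axis k = ((R−Rᵀ)₃₂, (R−Rᵀ)₁₃, (R−Rᵀ)₂₁) / (2 sinθ) = (-0.515002, -0.725464, +0.456591)
rvec = θ·k = (-0.179131, -0.252336, +0.158814)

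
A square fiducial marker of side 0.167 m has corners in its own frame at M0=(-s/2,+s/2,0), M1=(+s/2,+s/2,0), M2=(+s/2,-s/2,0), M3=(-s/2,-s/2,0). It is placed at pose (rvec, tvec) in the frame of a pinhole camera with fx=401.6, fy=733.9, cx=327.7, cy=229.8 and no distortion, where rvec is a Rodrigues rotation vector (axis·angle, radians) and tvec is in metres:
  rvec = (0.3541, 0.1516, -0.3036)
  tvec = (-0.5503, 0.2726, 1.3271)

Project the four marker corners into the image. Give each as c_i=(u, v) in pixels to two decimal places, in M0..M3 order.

c0=(151.09, 427.63) c1=(194.05, 408.22) c2=(171.93, 330.31) c3=(127.80, 352.47)

Intrinsics K: fx=401.6, fy=733.9, cx=327.7, cy=229.8
Marker side s = 0.167 m; corners in marker frame (Z=0):
  M0 = (-0.0835, +0.0835, 0)
  M1 = (+0.0835, +0.0835, 0)
  M2 = (+0.0835, -0.0835, 0)
  M3 = (-0.0835, -0.0835, 0)
rvec = (0.3541, 0.1516, -0.3036), |rvec| = θ = 0.49045 rad = 28.101°
Rodrigues: sinθ=0.47102, 1−cosθ=0.11788; R = I + sinθ·[k]× + (1−cosθ)·[k]×²:
    [+0.94357 +0.31788 +0.09291]
    [-0.26527 +0.89338 -0.36263]
    [-0.19828 +0.31752 +0.92729]
t = (-0.5503, 0.2726, 1.3271) m
M0: Pc = R·M0+t = (-0.60254, +0.36935, +1.37017); u = 401.6·(-0.60254)/1.37017 + 327.7 = 151.0926, v = 733.9·(+0.36935)/1.37017 + 229.8 = 427.6325
M1: Pc = R·M1+t = (-0.44497, +0.32505, +1.33706); u = 401.6·(-0.44497)/1.33706 + 327.7 = 194.0485, v = 733.9·(+0.32505)/1.33706 + 229.8 = 408.2162
M2: Pc = R·M2+t = (-0.49806, +0.17585, +1.28403); u = 401.6·(-0.49806)/1.28403 + 327.7 = 171.9257, v = 733.9·(+0.17585)/1.28403 + 229.8 = 330.3103
M3: Pc = R·M3+t = (-0.65563, +0.22015, +1.31714); u = 401.6·(-0.65563)/1.31714 + 327.7 = 127.7967, v = 733.9·(+0.22015)/1.31714 + 229.8 = 352.4668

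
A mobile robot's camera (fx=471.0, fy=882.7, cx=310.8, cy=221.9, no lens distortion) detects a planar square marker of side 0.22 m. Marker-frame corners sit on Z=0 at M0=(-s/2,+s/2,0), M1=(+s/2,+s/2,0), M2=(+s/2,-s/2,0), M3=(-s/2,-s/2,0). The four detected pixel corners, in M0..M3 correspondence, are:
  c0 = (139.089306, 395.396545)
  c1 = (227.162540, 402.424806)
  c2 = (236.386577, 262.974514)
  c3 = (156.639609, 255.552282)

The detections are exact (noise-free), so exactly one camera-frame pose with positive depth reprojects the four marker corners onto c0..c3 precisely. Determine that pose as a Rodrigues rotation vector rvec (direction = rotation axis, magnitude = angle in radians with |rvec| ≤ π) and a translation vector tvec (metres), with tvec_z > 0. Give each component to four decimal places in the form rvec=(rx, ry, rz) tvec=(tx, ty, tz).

rvec=(-0.5892, -0.0589, 0.0373) tvec=(-0.3196, 0.1469, 1.2492)

Intrinsics K: fx=471.0, fy=882.7, cx=310.8, cy=221.9
Marker side s = 0.22 m; corners in marker frame (Z=0):
  M0 = (-0.1100, +0.1100, 0)
  M1 = (+0.1100, +0.1100, 0)
  M2 = (+0.1100, -0.1100, 0)
  M3 = (-0.1100, -0.1100, 0)
Detected image corners:
  c0 = (139.089306, 395.396545) px
  c1 = (227.162540, 402.424806) px
  c2 = (236.386577, 262.974514) px
  c3 = (156.639609, 255.552282) px
Planar DLT: solve 8×8 A·h = b for H (H[2,2]=1):
  H  [+387.29027 -145.30587 +190.31291]
  H  [+44.68824 +488.20895 +325.68099]
  H  [+0.03586 -0.44532 +1.00000]
B = K⁻¹H; ‖b₁‖=0.800494, ‖b₂‖=0.800494; λ = 2/(‖b₁‖+‖b₂‖) = 1.249229, sign → tz>0 ⇒ λ=+1.249229
r₁ = λ·B[:,0] = (+0.99764,+0.05198,+0.04480); r₂ = λ·B[:,1] = (-0.01830,+0.83078,-0.55630)
r₃ = r₁×r₂ = (-0.06614,+0.55417,+0.82977); SVD([r₁ r₂ r₃]) → R = UVᵀ:
  R  [+0.99764 -0.01830 -0.06614]
  R  [+0.05198 +0.83078 +0.55417]
  R  [+0.04480 -0.55630 +0.82977]
t = (-0.31957, +0.14687, +1.24923) m
tr R = 2.658192; θ = arccos((tr R − 1)/2) = 0.593307 rad = 33.994°
axis k = ((R−Rᵀ)₃₂, (R−Rᵀ)₁₃, (R−Rᵀ)₂₁) / (2 sinθ) = (-0.993079, -0.099212, +0.062856)
rvec = θ·k = (-0.589201, -0.058863, +0.037293)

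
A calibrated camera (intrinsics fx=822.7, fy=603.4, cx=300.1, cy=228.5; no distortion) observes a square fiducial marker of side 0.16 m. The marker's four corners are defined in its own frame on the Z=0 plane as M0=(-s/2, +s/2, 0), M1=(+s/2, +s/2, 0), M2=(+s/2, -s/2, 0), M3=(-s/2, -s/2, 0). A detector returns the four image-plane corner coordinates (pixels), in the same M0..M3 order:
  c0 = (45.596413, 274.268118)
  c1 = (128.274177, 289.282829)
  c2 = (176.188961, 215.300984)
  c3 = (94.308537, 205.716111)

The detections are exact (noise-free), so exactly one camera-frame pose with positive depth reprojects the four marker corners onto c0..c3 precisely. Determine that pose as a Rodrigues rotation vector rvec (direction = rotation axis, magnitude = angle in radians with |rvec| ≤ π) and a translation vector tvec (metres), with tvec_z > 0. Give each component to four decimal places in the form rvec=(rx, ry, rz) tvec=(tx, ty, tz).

rvec=(-0.4664, 0.4822, 0.2654) tvec=(-0.2731, 0.0325, 1.1840)

Intrinsics K: fx=822.7, fy=603.4, cx=300.1, cy=228.5
Marker side s = 0.16 m; corners in marker frame (Z=0):
  M0 = (-0.0800, +0.0800, 0)
  M1 = (+0.0800, +0.0800, 0)
  M2 = (+0.0800, -0.0800, 0)
  M3 = (-0.0800, -0.0800, 0)
Detected image corners:
  c0 = (45.596413, 274.268118) px
  c1 = (128.274177, 289.282829) px
  c2 = (176.188961, 215.300984) px
  c3 = (94.308537, 205.716111) px
Planar DLT: solve 8×8 A·h = b for H (H[2,2]=1):
  H  [+467.20417 -336.35722 +110.29717]
  H  [-27.63412 +368.81649 +245.05345]
  H  [-0.42288 -0.30888 +1.00000]
B = K⁻¹H; ‖b₁‖=0.844629, ‖b₂‖=0.844629; λ = 2/(‖b₁‖+‖b₂‖) = 1.183952, sign → tz>0 ⇒ λ=+1.183952
r₁ = λ·B[:,0] = (+0.85499,+0.13538,-0.50067); r₂ = λ·B[:,1] = (-0.35066,+0.86215,-0.36570)
r₃ = r₁×r₂ = (+0.38215,+0.48823,+0.78460); SVD([r₁ r₂ r₃]) → R = UVᵀ:
  R  [+0.85499 -0.35066 +0.38215]
  R  [+0.13538 +0.86215 +0.48823]
  R  [-0.50067 -0.36570 +0.78460]
t = (-0.27315, +0.03248, +1.18395) m
tr R = 2.501739; θ = arccos((tr R − 1)/2) = 0.721419 rad = 41.334°
axis k = ((R−Rᵀ)₃₂, (R−Rᵀ)₁₃, (R−Rᵀ)₂₁) / (2 sinθ) = (-0.646471, +0.668344, +0.367955)
rvec = θ·k = (-0.466377, +0.482156, +0.265450)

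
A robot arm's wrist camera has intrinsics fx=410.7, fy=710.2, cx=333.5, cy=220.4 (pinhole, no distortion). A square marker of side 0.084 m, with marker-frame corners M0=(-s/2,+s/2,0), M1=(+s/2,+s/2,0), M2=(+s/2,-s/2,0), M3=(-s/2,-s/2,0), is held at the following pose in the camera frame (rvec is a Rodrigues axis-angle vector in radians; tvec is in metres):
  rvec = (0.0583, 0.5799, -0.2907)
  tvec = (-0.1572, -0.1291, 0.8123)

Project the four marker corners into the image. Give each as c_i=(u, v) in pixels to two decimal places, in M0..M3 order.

Intrinsics K: fx=410.7, fy=710.2, cx=333.5, cy=220.4
Marker side s = 0.084 m; corners in marker frame (Z=0):
  M0 = (-0.0420, +0.0420, 0)
  M1 = (+0.0420, +0.0420, 0)
  M2 = (+0.0420, -0.0420, 0)
  M3 = (-0.0420, -0.0420, 0)
rvec = (0.0583, 0.5799, -0.2907), |rvec| = θ = 0.65130 rad = 37.317°
Rodrigues: sinθ=0.60622, 1−cosθ=0.20470; R = I + sinθ·[k]× + (1−cosθ)·[k]×²:
    [+0.79694 +0.28689 +0.53158]
    [-0.25426 +0.95758 -0.13562]
    [-0.54794 -0.02709 +0.83608]
t = (-0.1572, -0.1291, 0.8123) m
M0: Pc = R·M0+t = (-0.17862, -0.07820, +0.83418); u = 410.7·(-0.17862)/0.83418 + 333.5 = 245.5569, v = 710.2·(-0.07820)/0.83418 + 220.4 = 153.8200
M1: Pc = R·M1+t = (-0.11168, -0.09956, +0.78815); u = 410.7·(-0.11168)/0.78815 + 333.5 = 275.3047, v = 710.2·(-0.09956)/0.78815 + 220.4 = 130.6859
M2: Pc = R·M2+t = (-0.13578, -0.18000, +0.79042); u = 410.7·(-0.13578)/0.79042 + 333.5 = 262.9504, v = 710.2·(-0.18000)/0.79042 + 220.4 = 58.6714
M3: Pc = R·M3+t = (-0.20272, -0.15864, +0.83645); u = 410.7·(-0.20272)/0.83645 + 333.5 = 233.9634, v = 710.2·(-0.15864)/0.83645 + 220.4 = 85.7053

c0=(245.56, 153.82) c1=(275.30, 130.69) c2=(262.95, 58.67) c3=(233.96, 85.71)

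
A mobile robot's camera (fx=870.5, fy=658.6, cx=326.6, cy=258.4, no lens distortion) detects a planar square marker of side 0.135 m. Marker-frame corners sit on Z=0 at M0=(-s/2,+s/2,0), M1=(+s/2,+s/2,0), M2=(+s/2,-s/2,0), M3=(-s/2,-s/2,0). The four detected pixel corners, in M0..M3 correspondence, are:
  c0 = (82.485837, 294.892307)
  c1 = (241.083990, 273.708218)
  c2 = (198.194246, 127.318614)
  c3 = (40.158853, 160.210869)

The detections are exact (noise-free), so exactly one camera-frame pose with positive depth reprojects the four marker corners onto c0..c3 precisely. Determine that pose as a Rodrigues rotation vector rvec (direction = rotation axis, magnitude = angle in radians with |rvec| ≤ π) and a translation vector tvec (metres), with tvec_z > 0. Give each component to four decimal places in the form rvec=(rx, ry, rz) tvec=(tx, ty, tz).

Intrinsics K: fx=870.5, fy=658.6, cx=326.6, cy=258.4
Marker side s = 0.135 m; corners in marker frame (Z=0):
  M0 = (-0.0675, +0.0675, 0)
  M1 = (+0.0675, +0.0675, 0)
  M2 = (+0.0675, -0.0675, 0)
  M3 = (-0.0675, -0.0675, 0)
Detected image corners:
  c0 = (82.485837, 294.892307) px
  c1 = (241.083990, 273.708218) px
  c2 = (198.194246, 127.318614) px
  c3 = (40.158853, 160.210869) px
Planar DLT: solve 8×8 A·h = b for H (H[2,2]=1):
  H  [+1089.63352 +334.20087 +137.51102]
  H  [-326.50571 +1067.71224 +215.20256]
  H  [-0.59155 +0.13288 +1.00000]
B = K⁻¹H; ‖b₁‖=1.609713, ‖b₂‖=1.609713; λ = 2/(‖b₁‖+‖b₂‖) = 0.621229, sign → tz>0 ⇒ λ=+0.621229
r₁ = λ·B[:,0] = (+0.91549,-0.16379,-0.36749); r₂ = λ·B[:,1] = (+0.20753,+0.97474,+0.08255)
r₃ = r₁×r₂ = (+0.34469,-0.15184,+0.92636); SVD([r₁ r₂ r₃]) → R = UVᵀ:
  R  [+0.91549 +0.20753 +0.34469]
  R  [-0.16379 +0.97474 -0.15184]
  R  [-0.36749 +0.08255 +0.92636]
t = (-0.13494, -0.04075, +0.62123) m
tr R = 2.816586; θ = arccos((tr R − 1)/2) = 0.431611 rad = 24.729°
axis k = ((R−Rᵀ)₃₂, (R−Rᵀ)₁₃, (R−Rᵀ)₂₁) / (2 sinθ) = (+0.280138, +0.851206, -0.443814)
rvec = θ·k = (+0.120911, +0.367390, -0.191555)

rvec=(0.1209, 0.3674, -0.1916) tvec=(-0.1349, -0.0407, 0.6212)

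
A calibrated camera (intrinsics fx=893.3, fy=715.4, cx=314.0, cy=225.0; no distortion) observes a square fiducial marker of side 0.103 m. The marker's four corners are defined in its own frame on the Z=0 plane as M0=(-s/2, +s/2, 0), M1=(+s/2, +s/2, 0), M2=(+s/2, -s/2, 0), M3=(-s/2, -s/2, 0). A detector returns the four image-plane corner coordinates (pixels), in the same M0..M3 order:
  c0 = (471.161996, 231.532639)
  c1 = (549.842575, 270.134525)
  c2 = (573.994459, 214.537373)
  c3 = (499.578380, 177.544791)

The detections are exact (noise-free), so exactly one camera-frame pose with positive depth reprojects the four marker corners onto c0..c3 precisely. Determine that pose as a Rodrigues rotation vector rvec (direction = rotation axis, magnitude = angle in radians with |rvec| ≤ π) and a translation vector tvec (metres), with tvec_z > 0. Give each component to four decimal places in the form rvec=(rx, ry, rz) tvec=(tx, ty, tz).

Intrinsics K: fx=893.3, fy=715.4, cx=314.0, cy=225.0
Marker side s = 0.103 m; corners in marker frame (Z=0):
  M0 = (-0.0515, +0.0515, 0)
  M1 = (+0.0515, +0.0515, 0)
  M2 = (+0.0515, -0.0515, 0)
  M3 = (-0.0515, -0.0515, 0)
Detected image corners:
  c0 = (471.161996, 231.532639) px
  c1 = (549.842575, 270.134525) px
  c2 = (573.994459, 214.537373) px
  c3 = (499.578380, 177.544791) px
Planar DLT: solve 8×8 A·h = b for H (H[2,2]=1):
  H  [+779.87344 -525.54924 +524.13406]
  H  [+382.64430 +416.59907 +222.77787]
  H  [+0.07111 -0.51646 +1.00000]
B = K⁻¹H; ‖b₁‖=0.993413, ‖b₂‖=0.993413; λ = 2/(‖b₁‖+‖b₂‖) = 1.006630, sign → tz>0 ⇒ λ=+1.006630
r₁ = λ·B[:,0] = (+0.85365,+0.51590,+0.07158); r₂ = λ·B[:,1] = (-0.40948,+0.74970,-0.51988)
r₃ = r₁×r₂ = (-0.32187,+0.41449,+0.85123); SVD([r₁ r₂ r₃]) → R = UVᵀ:
  R  [+0.85365 -0.40948 -0.32187]
  R  [+0.51590 +0.74970 +0.41449]
  R  [+0.07158 -0.51988 +0.85123]
t = (+0.23679, -0.00313, +1.00663) m
tr R = 2.454586; θ = arccos((tr R − 1)/2) = 0.756427 rad = 43.340°
axis k = ((R−Rᵀ)₃₂, (R−Rᵀ)₁₃, (R−Rᵀ)₂₁) / (2 sinθ) = (-0.680700, -0.286636, +0.674157)
rvec = θ·k = (-0.514900, -0.216820, +0.509950)

rvec=(-0.5149, -0.2168, 0.5100) tvec=(0.2368, -0.0031, 1.0066)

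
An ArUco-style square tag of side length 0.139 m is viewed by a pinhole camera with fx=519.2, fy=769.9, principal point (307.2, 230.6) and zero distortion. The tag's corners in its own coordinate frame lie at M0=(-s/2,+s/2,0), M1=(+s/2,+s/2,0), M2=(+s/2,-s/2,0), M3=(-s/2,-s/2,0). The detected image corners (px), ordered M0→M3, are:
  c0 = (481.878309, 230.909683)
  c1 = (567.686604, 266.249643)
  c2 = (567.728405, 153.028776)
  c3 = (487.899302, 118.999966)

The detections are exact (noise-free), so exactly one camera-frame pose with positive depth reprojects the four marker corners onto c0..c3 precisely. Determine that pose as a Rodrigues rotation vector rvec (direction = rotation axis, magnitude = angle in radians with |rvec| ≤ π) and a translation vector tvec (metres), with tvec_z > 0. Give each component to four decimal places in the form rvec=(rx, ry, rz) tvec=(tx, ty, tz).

Intrinsics K: fx=519.2, fy=769.9, cx=307.2, cy=230.6
Marker side s = 0.139 m; corners in marker frame (Z=0):
  M0 = (-0.0695, +0.0695, 0)
  M1 = (+0.0695, +0.0695, 0)
  M2 = (+0.0695, -0.0695, 0)
  M3 = (-0.0695, -0.0695, 0)
Detected image corners:
  c0 = (481.878309, 230.909683) px
  c1 = (567.686604, 266.249643) px
  c2 = (567.728405, 153.028776) px
  c3 = (487.899302, 118.999966) px
Planar DLT: solve 8×8 A·h = b for H (H[2,2]=1):
  H  [+634.72433 -293.60116 +526.56955]
  H  [+263.85624 +710.49915 +190.36698]
  H  [+0.07539 -0.51664 +1.00000]
B = K⁻¹H; ‖b₁‖=1.222951, ‖b₂‖=1.222951; λ = 2/(‖b₁‖+‖b₂‖) = 0.817694, sign → tz>0 ⇒ λ=+0.817694
r₁ = λ·B[:,0] = (+0.96316,+0.26177,+0.06165); r₂ = λ·B[:,1] = (-0.21244,+0.88114,-0.42245)
r₃ = r₁×r₂ = (-0.16491,+0.39379,+0.90429); SVD([r₁ r₂ r₃]) → R = UVᵀ:
  R  [+0.96316 -0.21244 -0.16491]
  R  [+0.26177 +0.88114 +0.39379]
  R  [+0.06165 -0.42245 +0.90429]
t = (+0.34549, -0.04273, +0.81769) m
tr R = 2.748584; θ = arccos((tr R − 1)/2) = 0.506821 rad = 29.039°
axis k = ((R−Rᵀ)₃₂, (R−Rᵀ)₁₃, (R−Rᵀ)₂₁) / (2 sinθ) = (-0.840793, -0.233367, +0.488474)
rvec = θ·k = (-0.426132, -0.118275, +0.247569)

rvec=(-0.4261, -0.1183, 0.2476) tvec=(0.3455, -0.0427, 0.8177)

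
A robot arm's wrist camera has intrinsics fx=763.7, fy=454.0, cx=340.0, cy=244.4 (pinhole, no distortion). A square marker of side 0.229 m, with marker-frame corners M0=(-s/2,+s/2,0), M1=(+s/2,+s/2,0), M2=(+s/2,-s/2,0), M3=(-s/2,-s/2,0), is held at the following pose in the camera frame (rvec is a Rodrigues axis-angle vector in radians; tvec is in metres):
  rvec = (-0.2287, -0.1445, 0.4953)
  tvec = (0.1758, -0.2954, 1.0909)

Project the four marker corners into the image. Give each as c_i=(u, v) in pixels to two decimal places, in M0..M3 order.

c0=(357.58, 135.26) c1=(499.34, 184.27) c2=(561.43, 108.60) c3=(428.07, 60.85)

Intrinsics K: fx=763.7, fy=454.0, cx=340.0, cy=244.4
Marker side s = 0.229 m; corners in marker frame (Z=0):
  M0 = (-0.1145, +0.1145, 0)
  M1 = (+0.1145, +0.1145, 0)
  M2 = (+0.1145, -0.1145, 0)
  M3 = (-0.1145, -0.1145, 0)
rvec = (-0.2287, -0.1445, 0.4953), |rvec| = θ = 0.56436 rad = 32.336°
Rodrigues: sinθ=0.53488, 1−cosθ=0.15507; R = I + sinθ·[k]× + (1−cosθ)·[k]×²:
    [+0.87039 -0.45333 -0.19210]
    [+0.48551 +0.85510 +0.18191]
    [+0.08180 -0.25160 +0.96437]
t = (0.1758, -0.2954, 1.0909) m
M0: Pc = R·M0+t = (+0.02423, -0.25308, +1.05273); u = 763.7·(+0.02423)/1.05273 + 340.0 = 357.5800, v = 454.0·(-0.25308)/1.05273 + 244.4 = 135.2552
M1: Pc = R·M1+t = (+0.22355, -0.14190, +1.07146); u = 763.7·(+0.22355)/1.07146 + 340.0 = 499.3415, v = 454.0·(-0.14190)/1.07146 + 244.4 = 184.2737
M2: Pc = R·M2+t = (+0.32737, -0.33772, +1.12907); u = 763.7·(+0.32737)/1.12907 + 340.0 = 561.4293, v = 454.0·(-0.33772)/1.12907 + 244.4 = 108.6041
M3: Pc = R·M3+t = (+0.12805, -0.44890, +1.11034); u = 763.7·(+0.12805)/1.11034 + 340.0 = 428.0712, v = 454.0·(-0.44890)/1.11034 + 244.4 = 60.8525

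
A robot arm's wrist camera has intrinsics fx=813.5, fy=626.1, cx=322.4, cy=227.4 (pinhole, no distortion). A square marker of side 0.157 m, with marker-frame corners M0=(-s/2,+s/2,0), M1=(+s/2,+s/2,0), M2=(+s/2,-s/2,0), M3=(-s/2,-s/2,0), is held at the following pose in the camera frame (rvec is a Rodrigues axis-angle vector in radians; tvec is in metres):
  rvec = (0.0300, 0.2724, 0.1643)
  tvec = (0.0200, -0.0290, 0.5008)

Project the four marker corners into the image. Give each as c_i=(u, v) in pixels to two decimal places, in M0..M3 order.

Intrinsics K: fx=813.5, fy=626.1, cx=322.4, cy=227.4
Marker side s = 0.157 m; corners in marker frame (Z=0):
  M0 = (-0.0785, +0.0785, 0)
  M1 = (+0.0785, +0.0785, 0)
  M2 = (+0.0785, -0.0785, 0)
  M3 = (-0.0785, -0.0785, 0)
rvec = (0.0300, 0.2724, 0.1643), |rvec| = θ = 0.31953 rad = 18.307°
Rodrigues: sinθ=0.31412, 1−cosθ=0.05062; R = I + sinθ·[k]× + (1−cosθ)·[k]×²:
    [+0.94983 -0.15747 +0.27023]
    [+0.16557 +0.98617 -0.00730]
    [-0.26534 +0.05168 +0.96277]
t = (0.0200, -0.0290, 0.5008) m
M0: Pc = R·M0+t = (-0.06692, +0.03542, +0.52569); u = 813.5·(-0.06692)/0.52569 + 322.4 = 218.8368, v = 626.1·(+0.03542)/0.52569 + 227.4 = 269.5824
M1: Pc = R·M1+t = (+0.08220, +0.06141, +0.48403); u = 813.5·(+0.08220)/0.48403 + 322.4 = 460.5537, v = 626.1·(+0.06141)/0.48403 + 227.4 = 306.8373
M2: Pc = R·M2+t = (+0.10692, -0.09342, +0.47591); u = 813.5·(+0.10692)/0.47591 + 322.4 = 505.1680, v = 626.1·(-0.09342)/0.47591 + 227.4 = 104.5027
M3: Pc = R·M3+t = (-0.04220, -0.11941, +0.51757); u = 813.5·(-0.04220)/0.51757 + 322.4 = 256.0709, v = 626.1·(-0.11941)/0.51757 + 227.4 = 82.9495

c0=(218.84, 269.58) c1=(460.55, 306.84) c2=(505.17, 104.50) c3=(256.07, 82.95)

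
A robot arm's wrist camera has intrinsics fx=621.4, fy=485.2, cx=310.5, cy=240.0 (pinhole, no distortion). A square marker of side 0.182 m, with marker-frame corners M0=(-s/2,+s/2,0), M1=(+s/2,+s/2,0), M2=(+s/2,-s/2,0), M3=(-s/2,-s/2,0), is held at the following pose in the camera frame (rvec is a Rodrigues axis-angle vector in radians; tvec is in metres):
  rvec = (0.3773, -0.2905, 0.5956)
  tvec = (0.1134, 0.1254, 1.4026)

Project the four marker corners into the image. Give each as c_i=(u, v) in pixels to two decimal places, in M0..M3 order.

c0=(304.96, 292.44) c1=(366.48, 319.50) c2=(415.72, 274.45) c3=(354.51, 244.18)

Intrinsics K: fx=621.4, fy=485.2, cx=310.5, cy=240.0
Marker side s = 0.182 m; corners in marker frame (Z=0):
  M0 = (-0.0910, +0.0910, 0)
  M1 = (+0.0910, +0.0910, 0)
  M2 = (+0.0910, -0.0910, 0)
  M3 = (-0.0910, -0.0910, 0)
rvec = (0.3773, -0.2905, 0.5956), |rvec| = θ = 0.76255 rad = 43.691°
Rodrigues: sinθ=0.69077, 1−cosθ=0.27692; R = I + sinθ·[k]× + (1−cosθ)·[k]×²:
    [+0.79087 -0.59173 -0.15613]
    [+0.48733 +0.76327 -0.42418]
    [+0.37017 +0.25938 +0.89202]
t = (0.1134, 0.1254, 1.4026) m
M0: Pc = R·M0+t = (-0.01242, +0.15051, +1.39252); u = 621.4·(-0.01242)/1.39252 + 310.5 = 304.9591, v = 485.2·(+0.15051)/1.39252 + 240.0 = 292.4426
M1: Pc = R·M1+t = (+0.13152, +0.23920, +1.45989); u = 621.4·(+0.13152)/1.45989 + 310.5 = 366.4820, v = 485.2·(+0.23920)/1.45989 + 240.0 = 319.5006
M2: Pc = R·M2+t = (+0.23922, +0.10029, +1.41268); u = 621.4·(+0.23922)/1.41268 + 310.5 = 415.7249, v = 485.2·(+0.10029)/1.41268 + 240.0 = 274.4457
M3: Pc = R·M3+t = (+0.09528, +0.01160, +1.34531); u = 621.4·(+0.09528)/1.34531 + 310.5 = 354.5091, v = 485.2·(+0.01160)/1.34531 + 240.0 = 244.1820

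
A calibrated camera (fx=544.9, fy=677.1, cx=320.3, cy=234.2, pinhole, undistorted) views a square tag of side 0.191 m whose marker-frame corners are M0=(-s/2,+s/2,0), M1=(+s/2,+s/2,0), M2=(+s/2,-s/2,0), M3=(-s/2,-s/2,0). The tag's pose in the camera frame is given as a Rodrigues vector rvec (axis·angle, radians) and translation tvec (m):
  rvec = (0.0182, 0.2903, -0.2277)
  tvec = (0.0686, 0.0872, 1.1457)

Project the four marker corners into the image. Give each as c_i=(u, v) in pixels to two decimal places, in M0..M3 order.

Intrinsics K: fx=544.9, fy=677.1, cx=320.3, cy=234.2
Marker side s = 0.191 m; corners in marker frame (Z=0):
  M0 = (-0.0955, +0.0955, 0)
  M1 = (+0.0955, +0.0955, 0)
  M2 = (+0.0955, -0.0955, 0)
  M3 = (-0.0955, -0.0955, 0)
rvec = (0.0182, 0.2903, -0.2277), |rvec| = θ = 0.36939 rad = 21.165°
Rodrigues: sinθ=0.36105, 1−cosθ=0.06745; R = I + sinθ·[k]× + (1−cosθ)·[k]×²:
    [+0.93271 +0.22517 +0.28169]
    [-0.21995 +0.97421 -0.05047]
    [-0.28579 -0.01489 +0.95818]
t = (0.0686, 0.0872, 1.1457) m
M0: Pc = R·M0+t = (+0.00103, +0.20124, +1.17157); u = 544.9·(+0.00103)/1.17157 + 320.3 = 320.7790, v = 677.1·(+0.20124)/1.17157 + 234.2 = 350.5058
M1: Pc = R·M1+t = (+0.17918, +0.15923, +1.11699); u = 544.9·(+0.17918)/1.11699 + 320.3 = 407.7083, v = 677.1·(+0.15923)/1.11699 + 234.2 = 330.7241
M2: Pc = R·M2+t = (+0.13617, -0.02684, +1.11983); u = 544.9·(+0.13617)/1.11983 + 320.3 = 386.5594, v = 677.1·(-0.02684)/1.11983 + 234.2 = 217.9704
M3: Pc = R·M3+t = (-0.04198, +0.01517, +1.17441); u = 544.9·(-0.04198)/1.17441 + 320.3 = 300.8235, v = 677.1·(+0.01517)/1.17441 + 234.2 = 242.9450

c0=(320.78, 350.51) c1=(407.71, 330.72) c2=(386.56, 217.97) c3=(300.82, 242.95)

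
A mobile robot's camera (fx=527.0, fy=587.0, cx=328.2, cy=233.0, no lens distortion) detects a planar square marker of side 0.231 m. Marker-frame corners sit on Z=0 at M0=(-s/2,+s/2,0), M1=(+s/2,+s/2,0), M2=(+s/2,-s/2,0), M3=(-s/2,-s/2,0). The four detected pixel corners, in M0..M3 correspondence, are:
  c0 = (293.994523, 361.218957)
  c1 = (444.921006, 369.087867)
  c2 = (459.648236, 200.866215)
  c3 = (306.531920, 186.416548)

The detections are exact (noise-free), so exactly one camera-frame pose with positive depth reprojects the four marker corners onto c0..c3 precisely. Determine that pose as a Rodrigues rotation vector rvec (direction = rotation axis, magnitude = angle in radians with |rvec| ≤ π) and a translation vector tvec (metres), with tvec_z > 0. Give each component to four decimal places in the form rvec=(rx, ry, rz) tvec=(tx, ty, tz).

Intrinsics K: fx=527.0, fy=587.0, cx=328.2, cy=233.0
Marker side s = 0.231 m; corners in marker frame (Z=0):
  M0 = (-0.1155, +0.1155, 0)
  M1 = (+0.1155, +0.1155, 0)
  M2 = (+0.1155, -0.1155, 0)
  M3 = (-0.1155, -0.1155, 0)
Detected image corners:
  c0 = (293.994523, 361.218957) px
  c1 = (444.921006, 369.087867) px
  c2 = (459.648236, 200.866215) px
  c3 = (306.531920, 186.416548) px
Planar DLT: solve 8×8 A·h = b for H (H[2,2]=1):
  H  [+718.67796 -30.20284 +377.62781]
  H  [+93.19390 +763.67038 +280.26196]
  H  [+0.16110 +0.07680 +1.00000]
B = K⁻¹H; ‖b₁‖=1.277140, ‖b₂‖=1.277140; λ = 2/(‖b₁‖+‖b₂‖) = 0.782999, sign → tz>0 ⇒ λ=+0.782999
r₁ = λ·B[:,0] = (+0.98923,+0.07424,+0.12614); r₂ = λ·B[:,1] = (-0.08233,+0.99479,+0.06014)
r₃ = r₁×r₂ = (-0.12102,-0.06988,+0.99019); SVD([r₁ r₂ r₃]) → R = UVᵀ:
  R  [+0.98923 -0.08233 -0.12102]
  R  [+0.07424 +0.99479 -0.06988]
  R  [+0.12614 +0.06014 +0.99019]
t = (+0.07344, +0.06304, +0.78300) m
tr R = 2.974207; θ = arccos((tr R − 1)/2) = 0.160776 rad = 9.212°
axis k = ((R−Rᵀ)₃₂, (R−Rᵀ)₁₃, (R−Rᵀ)₂₁) / (2 sinθ) = (+0.406080, -0.771985, +0.489018)
rvec = θ·k = (+0.065288, -0.124116, +0.078622)

rvec=(0.0653, -0.1241, 0.0786) tvec=(0.0734, 0.0630, 0.7830)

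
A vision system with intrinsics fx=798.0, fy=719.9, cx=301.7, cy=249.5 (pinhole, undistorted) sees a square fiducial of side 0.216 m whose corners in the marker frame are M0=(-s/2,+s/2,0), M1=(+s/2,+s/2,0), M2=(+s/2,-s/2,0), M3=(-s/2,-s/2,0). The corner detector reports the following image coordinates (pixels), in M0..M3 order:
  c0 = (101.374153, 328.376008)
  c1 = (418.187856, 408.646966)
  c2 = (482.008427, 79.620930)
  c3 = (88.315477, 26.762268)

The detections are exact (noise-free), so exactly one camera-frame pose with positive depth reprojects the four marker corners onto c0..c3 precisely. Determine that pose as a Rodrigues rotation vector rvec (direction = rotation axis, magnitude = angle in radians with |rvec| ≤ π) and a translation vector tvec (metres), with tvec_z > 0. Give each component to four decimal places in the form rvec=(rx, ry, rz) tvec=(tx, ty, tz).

Intrinsics K: fx=798.0, fy=719.9, cx=301.7, cy=249.5
Marker side s = 0.216 m; corners in marker frame (Z=0):
  M0 = (-0.1080, +0.1080, 0)
  M1 = (+0.1080, +0.1080, 0)
  M2 = (+0.1080, -0.1080, 0)
  M3 = (-0.1080, -0.1080, 0)
Detected image corners:
  c0 = (101.374153, 328.376008) px
  c1 = (418.187856, 408.646966) px
  c2 = (482.008427, 79.620930) px
  c3 = (88.315477, 26.762268) px
Planar DLT: solve 8×8 A·h = b for H (H[2,2]=1):
  H  [+1461.46044 +155.33100 +259.55423]
  H  [+187.20588 +1657.80622 +225.00093]
  H  [-0.60485 +0.95867 +1.00000]
B = K⁻¹H; ‖b₁‖=2.197811, ‖b₂‖=2.197811; λ = 2/(‖b₁‖+‖b₂‖) = 0.454998, sign → tz>0 ⇒ λ=+0.454998
r₁ = λ·B[:,0] = (+0.93733,+0.21370,-0.27521); r₂ = λ·B[:,1] = (-0.07635,+0.89661,+0.43619)
r₃ = r₁×r₂ = (+0.33997,-0.38785,+0.85674); SVD([r₁ r₂ r₃]) → R = UVᵀ:
  R  [+0.93733 -0.07635 +0.33997]
  R  [+0.21370 +0.89661 -0.38785]
  R  [-0.27521 +0.43619 +0.85674]
t = (-0.02403, -0.01548, +0.45500) m
tr R = 2.690678; θ = arccos((tr R − 1)/2) = 0.563597 rad = 32.292°
axis k = ((R−Rᵀ)₃₂, (R−Rᵀ)₁₃, (R−Rᵀ)₂₁) / (2 sinθ) = (+0.771240, +0.575758, +0.271461)
rvec = θ·k = (+0.434669, +0.324496, +0.152995)

rvec=(0.4347, 0.3245, 0.1530) tvec=(-0.0240, -0.0155, 0.4550)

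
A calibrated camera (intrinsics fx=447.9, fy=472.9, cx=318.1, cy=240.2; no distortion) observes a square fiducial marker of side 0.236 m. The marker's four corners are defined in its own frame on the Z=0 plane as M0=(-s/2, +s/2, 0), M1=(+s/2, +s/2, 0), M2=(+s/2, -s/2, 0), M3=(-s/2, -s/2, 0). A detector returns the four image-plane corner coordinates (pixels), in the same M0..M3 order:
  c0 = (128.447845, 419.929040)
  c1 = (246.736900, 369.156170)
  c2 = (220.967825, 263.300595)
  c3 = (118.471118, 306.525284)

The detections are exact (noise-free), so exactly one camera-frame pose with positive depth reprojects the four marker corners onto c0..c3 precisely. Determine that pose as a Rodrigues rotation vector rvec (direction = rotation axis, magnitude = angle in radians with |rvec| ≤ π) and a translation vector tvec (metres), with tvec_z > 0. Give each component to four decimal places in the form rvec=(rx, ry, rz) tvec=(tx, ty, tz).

Intrinsics K: fx=447.9, fy=472.9, cx=318.1, cy=240.2
Marker side s = 0.236 m; corners in marker frame (Z=0):
  M0 = (-0.1180, +0.1180, 0)
  M1 = (+0.1180, +0.1180, 0)
  M2 = (+0.1180, -0.1180, 0)
  M3 = (-0.1180, -0.1180, 0)
Detected image corners:
  c0 = (128.447845, 419.929040) px
  c1 = (246.736900, 369.156170) px
  c2 = (220.967825, 263.300595) px
  c3 = (118.471118, 306.525284) px
Planar DLT: solve 8×8 A·h = b for H (H[2,2]=1):
  H  [+470.67950 -33.30753 +178.20577]
  H  [-187.86790 +256.90432 +335.69311]
  H  [+0.02981 -0.61099 +1.00000]
B = K⁻¹H; ‖b₁‖=1.109607, ‖b₂‖=1.109607; λ = 2/(‖b₁‖+‖b₂‖) = 0.901220, sign → tz>0 ⇒ λ=+0.901220
r₁ = λ·B[:,0] = (+0.92798,-0.37167,+0.02686); r₂ = λ·B[:,1] = (+0.32405,+0.76928,-0.55064)
r₃ = r₁×r₂ = (+0.18399,+0.51969,+0.83431); SVD([r₁ r₂ r₃]) → R = UVᵀ:
  R  [+0.92798 +0.32405 +0.18399]
  R  [-0.37167 +0.76928 +0.51969]
  R  [+0.02686 -0.55064 +0.83431]
t = (-0.28148, +0.18198, +0.90122) m
tr R = 2.531563; θ = arccos((tr R − 1)/2) = 0.698540 rad = 40.023°
axis k = ((R−Rᵀ)₃₂, (R−Rᵀ)₁₃, (R−Rᵀ)₂₁) / (2 sinθ) = (-0.832161, +0.122164, -0.540910)
rvec = θ·k = (-0.581298, +0.085337, -0.377847)

rvec=(-0.5813, 0.0853, -0.3778) tvec=(-0.2815, 0.1820, 0.9012)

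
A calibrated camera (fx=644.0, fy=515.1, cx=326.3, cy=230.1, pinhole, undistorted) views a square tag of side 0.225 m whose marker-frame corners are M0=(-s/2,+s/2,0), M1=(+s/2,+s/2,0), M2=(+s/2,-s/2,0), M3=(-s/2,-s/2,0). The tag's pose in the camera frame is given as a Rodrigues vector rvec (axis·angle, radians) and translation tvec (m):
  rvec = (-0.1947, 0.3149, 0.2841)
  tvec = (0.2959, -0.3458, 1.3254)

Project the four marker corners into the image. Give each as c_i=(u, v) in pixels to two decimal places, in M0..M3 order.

c0=(402.41, 127.85) c1=(510.72, 144.08) c2=(539.92, 62.53) c3=(432.58, 51.09)

Intrinsics K: fx=644.0, fy=515.1, cx=326.3, cy=230.1
Marker side s = 0.225 m; corners in marker frame (Z=0):
  M0 = (-0.1125, +0.1125, 0)
  M1 = (+0.1125, +0.1125, 0)
  M2 = (+0.1125, -0.1125, 0)
  M3 = (-0.1125, -0.1125, 0)
rvec = (-0.1947, 0.3149, 0.2841), |rvec| = θ = 0.46667 rad = 26.738°
Rodrigues: sinθ=0.44992, 1−cosθ=0.10693; R = I + sinθ·[k]× + (1−cosθ)·[k]×²:
    [+0.91168 -0.30400 +0.27644]
    [+0.24380 +0.94176 +0.23164]
    [-0.33075 -0.14378 +0.93270]
t = (0.2959, -0.3458, 1.3254) m
M0: Pc = R·M0+t = (+0.15914, -0.26728, +1.34643); u = 644.0·(+0.15914)/1.34643 + 326.3 = 402.4145, v = 515.1·(-0.26728)/1.34643 + 230.1 = 127.8480
M1: Pc = R·M1+t = (+0.36426, -0.21243, +1.27201); u = 644.0·(+0.36426)/1.27201 + 326.3 = 510.7209, v = 515.1·(-0.21243)/1.27201 + 230.1 = 144.0788
M2: Pc = R·M2+t = (+0.43266, -0.42432, +1.30437); u = 644.0·(+0.43266)/1.30437 + 326.3 = 539.9180, v = 515.1·(-0.42432)/1.30437 + 230.1 = 62.5339
M3: Pc = R·M3+t = (+0.22754, -0.47917, +1.37879); u = 644.0·(+0.22754)/1.37879 + 326.3 = 432.5770, v = 515.1·(-0.47917)/1.37879 + 230.1 = 51.0852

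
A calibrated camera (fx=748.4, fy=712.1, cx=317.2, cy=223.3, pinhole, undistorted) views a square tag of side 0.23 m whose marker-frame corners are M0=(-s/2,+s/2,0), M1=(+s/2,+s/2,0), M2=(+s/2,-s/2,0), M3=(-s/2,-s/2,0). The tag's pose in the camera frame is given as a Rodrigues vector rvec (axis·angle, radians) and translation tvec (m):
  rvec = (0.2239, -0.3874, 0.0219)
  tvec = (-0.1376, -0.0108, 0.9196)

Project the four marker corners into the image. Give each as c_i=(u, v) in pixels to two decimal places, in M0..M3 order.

c0=(108.28, 305.37) c1=(288.05, 294.61) c2=(298.24, 128.15) c3=(109.20, 122.59)

Intrinsics K: fx=748.4, fy=712.1, cx=317.2, cy=223.3
Marker side s = 0.23 m; corners in marker frame (Z=0):
  M0 = (-0.1150, +0.1150, 0)
  M1 = (+0.1150, +0.1150, 0)
  M2 = (+0.1150, -0.1150, 0)
  M3 = (-0.1150, -0.1150, 0)
rvec = (0.2239, -0.3874, 0.0219), |rvec| = θ = 0.44798 rad = 25.668°
Rodrigues: sinθ=0.43315, 1−cosθ=0.09868; R = I + sinθ·[k]× + (1−cosθ)·[k]×²:
    [+0.92597 -0.06382 -0.37216]
    [-0.02147 +0.97511 -0.22066]
    [+0.37698 +0.21231 +0.90156]
t = (-0.1376, -0.0108, 0.9196) m
M0: Pc = R·M0+t = (-0.25143, +0.10381, +0.90066); u = 748.4·(-0.25143)/0.90066 + 317.2 = 108.2789, v = 712.1·(+0.10381)/0.90066 + 223.3 = 305.3745
M1: Pc = R·M1+t = (-0.03845, +0.09887, +0.98737); u = 748.4·(-0.03845)/0.98737 + 317.2 = 288.0536, v = 712.1·(+0.09887)/0.98737 + 223.3 = 294.6050
M2: Pc = R·M2+t = (-0.02377, -0.12541, +0.93854); u = 748.4·(-0.02377)/0.93854 + 317.2 = 298.2427, v = 712.1·(-0.12541)/0.93854 + 223.3 = 128.1489
M3: Pc = R·M3+t = (-0.23675, -0.12047, +0.85183); u = 748.4·(-0.23675)/0.85183 + 317.2 = 109.1993, v = 712.1·(-0.12047)/0.85183 + 223.3 = 122.5925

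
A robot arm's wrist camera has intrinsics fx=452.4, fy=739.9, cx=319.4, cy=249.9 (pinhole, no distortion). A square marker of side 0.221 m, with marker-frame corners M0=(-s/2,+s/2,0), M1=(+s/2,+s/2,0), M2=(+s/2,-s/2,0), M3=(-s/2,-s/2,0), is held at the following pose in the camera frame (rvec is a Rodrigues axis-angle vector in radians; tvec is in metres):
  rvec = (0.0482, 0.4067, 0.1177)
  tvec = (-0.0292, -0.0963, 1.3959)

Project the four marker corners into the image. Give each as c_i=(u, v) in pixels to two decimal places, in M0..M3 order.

Intrinsics K: fx=452.4, fy=739.9, cx=319.4, cy=249.9
Marker side s = 0.221 m; corners in marker frame (Z=0):
  M0 = (-0.1105, +0.1105, 0)
  M1 = (+0.1105, +0.1105, 0)
  M2 = (+0.1105, -0.1105, 0)
  M3 = (-0.1105, -0.1105, 0)
rvec = (0.0482, 0.4067, 0.1177), |rvec| = θ = 0.42612 rad = 24.415°
Rodrigues: sinθ=0.41334, 1−cosθ=0.08943; R = I + sinθ·[k]× + (1−cosθ)·[k]×²:
    [+0.91172 -0.10452 +0.39730]
    [+0.12382 +0.99203 -0.02318]
    [-0.39171 +0.07033 +0.91740]
t = (-0.0292, -0.0963, 1.3959) m
M0: Pc = R·M0+t = (-0.14149, -0.00036, +1.44696); u = 452.4·(-0.14149)/1.44696 + 319.4 = 275.1610, v = 739.9·(-0.00036)/1.44696 + 249.9 = 249.7144
M1: Pc = R·M1+t = (+0.06000, +0.02700, +1.36039); u = 452.4·(+0.06000)/1.36039 + 319.4 = 339.3518, v = 739.9·(+0.02700)/1.36039 + 249.9 = 264.5862
M2: Pc = R·M2+t = (+0.08309, -0.19224, +1.34484); u = 452.4·(+0.08309)/1.34484 + 319.4 = 347.3525, v = 739.9·(-0.19224)/1.34484 + 249.9 = 144.1359
M3: Pc = R·M3+t = (-0.11840, -0.21960, +1.43141); u = 452.4·(-0.11840)/1.43141 + 319.4 = 281.9808, v = 739.9·(-0.21960)/1.43141 + 249.9 = 136.3871

c0=(275.16, 249.71) c1=(339.35, 264.59) c2=(347.35, 144.14) c3=(281.98, 136.39)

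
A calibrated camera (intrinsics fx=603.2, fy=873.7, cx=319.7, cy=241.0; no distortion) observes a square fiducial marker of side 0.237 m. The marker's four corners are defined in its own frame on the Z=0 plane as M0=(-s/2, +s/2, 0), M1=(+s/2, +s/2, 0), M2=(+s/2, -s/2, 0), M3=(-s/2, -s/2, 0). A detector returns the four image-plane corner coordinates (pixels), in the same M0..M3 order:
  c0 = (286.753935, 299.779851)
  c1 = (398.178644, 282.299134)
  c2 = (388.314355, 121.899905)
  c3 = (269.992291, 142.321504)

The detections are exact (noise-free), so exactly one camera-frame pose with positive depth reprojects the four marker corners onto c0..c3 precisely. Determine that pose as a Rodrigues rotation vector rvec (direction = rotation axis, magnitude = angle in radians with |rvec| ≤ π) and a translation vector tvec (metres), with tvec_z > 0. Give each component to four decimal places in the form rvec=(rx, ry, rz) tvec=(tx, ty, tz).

Intrinsics K: fx=603.2, fy=873.7, cx=319.7, cy=241.0
Marker side s = 0.237 m; corners in marker frame (Z=0):
  M0 = (-0.1185, +0.1185, 0)
  M1 = (+0.1185, +0.1185, 0)
  M2 = (+0.1185, -0.1185, 0)
  M3 = (-0.1185, -0.1185, 0)
Detected image corners:
  c0 = (286.753935, 299.779851) px
  c1 = (398.178644, 282.299134) px
  c2 = (388.314355, 121.899905) px
  c3 = (269.992291, 142.321504) px
Planar DLT: solve 8×8 A·h = b for H (H[2,2]=1):
  H  [+468.39617 +143.16801 +335.69260]
  H  [-89.76199 +725.31041 +214.06529]
  H  [-0.04722 +0.25882 +1.00000]
B = K⁻¹H; ‖b₁‖=0.807929, ‖b₂‖=0.807929; λ = 2/(‖b₁‖+‖b₂‖) = 1.237732, sign → tz>0 ⇒ λ=+1.237732
r₁ = λ·B[:,0] = (+0.99210,-0.11104,-0.05844); r₂ = λ·B[:,1] = (+0.12399,+0.93915,+0.32035)
r₃ = r₁×r₂ = (+0.01931,-0.32506,+0.94550); SVD([r₁ r₂ r₃]) → R = UVᵀ:
  R  [+0.99210 +0.12399 +0.01931]
  R  [-0.11104 +0.93915 -0.32506]
  R  [-0.05844 +0.32035 +0.94550]
t = (+0.03282, -0.03816, +1.23773) m
tr R = 2.876743; θ = arccos((tr R − 1)/2) = 0.352909 rad = 20.220°
axis k = ((R−Rᵀ)₃₂, (R−Rᵀ)₁₃, (R−Rᵀ)₂₁) / (2 sinθ) = (+0.933674, +0.112479, -0.340001)
rvec = θ·k = (+0.329502, +0.039695, -0.119989)

rvec=(0.3295, 0.0397, -0.1200) tvec=(0.0328, -0.0382, 1.2377)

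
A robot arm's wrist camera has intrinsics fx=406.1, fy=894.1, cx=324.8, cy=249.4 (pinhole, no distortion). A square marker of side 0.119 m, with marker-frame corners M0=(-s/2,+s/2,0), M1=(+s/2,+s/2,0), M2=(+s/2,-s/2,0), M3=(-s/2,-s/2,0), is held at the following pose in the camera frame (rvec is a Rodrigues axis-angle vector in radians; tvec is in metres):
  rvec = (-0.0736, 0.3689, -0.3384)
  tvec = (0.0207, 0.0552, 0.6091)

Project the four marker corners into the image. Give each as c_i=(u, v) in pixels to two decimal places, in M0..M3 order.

Intrinsics K: fx=406.1, fy=894.1, cx=324.8, cy=249.4
Marker side s = 0.119 m; corners in marker frame (Z=0):
  M0 = (-0.0595, +0.0595, 0)
  M1 = (+0.0595, +0.0595, 0)
  M2 = (+0.0595, -0.0595, 0)
  M3 = (-0.0595, -0.0595, 0)
rvec = (-0.0736, 0.3689, -0.3384), |rvec| = θ = 0.50598 rad = 28.991°
Rodrigues: sinθ=0.48467, 1−cosθ=0.12530; R = I + sinθ·[k]× + (1−cosθ)·[k]×²:
    [+0.87735 +0.31086 +0.36555]
    [-0.33743 +0.94130 +0.00940]
    [-0.34117 -0.13160 +0.93074]
t = (0.0207, 0.0552, 0.6091) m
M0: Pc = R·M0+t = (-0.01301, +0.13128, +0.62157); u = 406.1·(-0.01301)/0.62157 + 324.8 = 316.3023, v = 894.1·(+0.13128)/0.62157 + 249.4 = 438.2472
M1: Pc = R·M1+t = (+0.09140, +0.09113, +0.58097); u = 406.1·(+0.09140)/0.58097 + 324.8 = 388.6876, v = 894.1·(+0.09113)/0.58097 + 249.4 = 389.6474
M2: Pc = R·M2+t = (+0.05441, -0.02088, +0.59663); u = 406.1·(+0.05441)/0.59663 + 324.8 = 361.8320, v = 894.1·(-0.02088)/0.59663 + 249.4 = 218.1025
M3: Pc = R·M3+t = (-0.05000, +0.01927, +0.63723); u = 406.1·(-0.05000)/0.63723 + 324.8 = 292.9366, v = 894.1·(+0.01927)/0.63723 + 249.4 = 276.4374

c0=(316.30, 438.25) c1=(388.69, 389.65) c2=(361.83, 218.10) c3=(292.94, 276.44)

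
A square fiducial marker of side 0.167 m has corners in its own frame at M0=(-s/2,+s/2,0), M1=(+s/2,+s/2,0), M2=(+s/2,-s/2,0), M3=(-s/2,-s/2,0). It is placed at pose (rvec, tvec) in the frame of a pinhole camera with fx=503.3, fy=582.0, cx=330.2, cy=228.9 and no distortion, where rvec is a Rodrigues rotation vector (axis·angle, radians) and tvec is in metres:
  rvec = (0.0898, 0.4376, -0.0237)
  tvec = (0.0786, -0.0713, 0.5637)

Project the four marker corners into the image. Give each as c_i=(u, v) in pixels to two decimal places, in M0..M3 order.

Intrinsics K: fx=503.3, fy=582.0, cx=330.2, cy=228.9
Marker side s = 0.167 m; corners in marker frame (Z=0):
  M0 = (-0.0835, +0.0835, 0)
  M1 = (+0.0835, +0.0835, 0)
  M2 = (+0.0835, -0.0835, 0)
  M3 = (-0.0835, -0.0835, 0)
rvec = (0.0898, 0.4376, -0.0237), |rvec| = θ = 0.44735 rad = 25.631°
Rodrigues: sinθ=0.43258, 1−cosθ=0.09840; R = I + sinθ·[k]× + (1−cosθ)·[k]×²:
    [+0.90556 +0.04224 +0.42210]
    [-0.00359 +0.99576 -0.09193]
    [-0.42420 +0.08174 +0.90187]
t = (0.0786, -0.0713, 0.5637) m
M0: Pc = R·M0+t = (+0.00651, +0.01215, +0.60595); u = 503.3·(+0.00651)/0.60595 + 330.2 = 335.6093, v = 582.0·(+0.01215)/0.60595 + 228.9 = 240.5660
M1: Pc = R·M1+t = (+0.15774, +0.01155, +0.53510); u = 503.3·(+0.15774)/0.53510 + 330.2 = 478.5660, v = 582.0·(+0.01155)/0.53510 + 228.9 = 241.4575
M2: Pc = R·M2+t = (+0.15069, -0.15475, +0.52145); u = 503.3·(+0.15069)/0.52145 + 330.2 = 475.6412, v = 582.0·(-0.15475)/0.52145 + 228.9 = 56.1867
M3: Pc = R·M3+t = (-0.00054, -0.15415, +0.59230); u = 503.3·(-0.00054)/0.59230 + 330.2 = 329.7398, v = 582.0·(-0.15415)/0.59230 + 228.9 = 77.4337

c0=(335.61, 240.57) c1=(478.57, 241.46) c2=(475.64, 56.19) c3=(329.74, 77.43)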